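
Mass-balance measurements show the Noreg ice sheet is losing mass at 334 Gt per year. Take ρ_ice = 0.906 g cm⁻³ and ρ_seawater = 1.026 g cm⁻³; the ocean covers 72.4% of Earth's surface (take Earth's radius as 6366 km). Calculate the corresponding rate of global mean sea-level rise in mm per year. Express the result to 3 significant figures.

ρ_w = 1.026 g cm⁻³ = 1026 kg m⁻³. Annual water volume added = 334 Gt / ρ_w = 3.340×10^14 kg / 1026 kg m⁻³ = 3.255×10^11 m³.
Δh per year = 3.255×10^11 / 3.69×10^14 = 8.83×10^-4 m = 0.883 mm.

≈ 0.883 mm/yr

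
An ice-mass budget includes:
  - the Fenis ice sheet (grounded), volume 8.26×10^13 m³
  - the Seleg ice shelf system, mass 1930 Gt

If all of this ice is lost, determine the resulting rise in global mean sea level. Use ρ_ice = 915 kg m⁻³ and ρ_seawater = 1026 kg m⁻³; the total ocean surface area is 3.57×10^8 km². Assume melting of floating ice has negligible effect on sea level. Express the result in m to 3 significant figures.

≈ 0.206 m

Fenis: 8.26×10^13 m³ × (915/1026) = 7.366×10^13 m³ of water.
The Seleg ice shelf system is floating and already displaces its own weight of water, so its melt adds essentially nothing to sea level.
Total added water ≈ 7.366×10^13 m³ over 3.57×10^14 m² → Δh = 0.206 m.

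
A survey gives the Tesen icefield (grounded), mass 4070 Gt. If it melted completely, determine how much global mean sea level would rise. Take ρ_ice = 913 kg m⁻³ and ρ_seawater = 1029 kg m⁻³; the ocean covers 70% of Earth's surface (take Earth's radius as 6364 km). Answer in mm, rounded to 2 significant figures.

Tesen: 4070 Gt = 4.070×10^15 kg; dividing by ρ_w = 1029 kg m⁻³ gives 3.955×10^12 m³ of water.
Spread over 3.56×10^14 m² of ocean, Δh = 3.955×10^12 / 3.56×10^14 = 0.0111 m = 11 mm.

≈ 11 mm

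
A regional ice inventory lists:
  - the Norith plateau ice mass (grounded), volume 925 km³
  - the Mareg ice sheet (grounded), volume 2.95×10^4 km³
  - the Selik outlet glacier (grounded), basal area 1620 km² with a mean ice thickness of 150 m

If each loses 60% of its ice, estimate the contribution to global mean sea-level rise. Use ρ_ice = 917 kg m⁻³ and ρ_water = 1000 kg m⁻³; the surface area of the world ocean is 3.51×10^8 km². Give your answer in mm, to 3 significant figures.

≈ 48.1 mm

Norith: 0.6 × 925 km³ × (917/1000) = 508.9 km³ of water.
Mareg: 0.6 × 2.95×10^4 km³ × (917/1000) = 1.623×10^4 km³ of water.
Selik: ice volume = 1620 km² × 150 m = 243.0 km³; 0.6 × 243.0 × (917/1000) = 133.7 km³ of water.
Total added water ≈ 1.687×10^13 m³ over 3.51×10^14 m² → Δh = 0.0481 m = 48.1 mm.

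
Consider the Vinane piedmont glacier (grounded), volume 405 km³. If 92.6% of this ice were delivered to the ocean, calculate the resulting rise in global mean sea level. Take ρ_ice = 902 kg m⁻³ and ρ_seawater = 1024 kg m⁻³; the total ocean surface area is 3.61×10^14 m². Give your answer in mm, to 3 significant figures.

Vinane: 0.926 × 405 km³ × (902/1024) = 330.3 km³ of water.
Spread over 3.61×10^14 m² of ocean, Δh = 3.303×10^11 / 3.61×10^14 = 9.15×10^-4 m = 0.915 mm.

≈ 0.915 mm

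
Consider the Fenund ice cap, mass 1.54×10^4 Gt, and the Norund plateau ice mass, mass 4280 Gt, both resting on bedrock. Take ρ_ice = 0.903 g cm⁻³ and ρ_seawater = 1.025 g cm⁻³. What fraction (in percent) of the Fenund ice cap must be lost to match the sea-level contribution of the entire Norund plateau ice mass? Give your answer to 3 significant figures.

≈ 27.8 %

Equal sea-level rise means equal mass of meltwater, i.e. equal mass of ice lost.
Ice mass of Norund: 4.280×10^15 kg; ice mass of Fenund: 1.540×10^16 kg.
Fraction required = 4.280×10^15 / 1.540×10^16 = 0.278 → 27.8 %.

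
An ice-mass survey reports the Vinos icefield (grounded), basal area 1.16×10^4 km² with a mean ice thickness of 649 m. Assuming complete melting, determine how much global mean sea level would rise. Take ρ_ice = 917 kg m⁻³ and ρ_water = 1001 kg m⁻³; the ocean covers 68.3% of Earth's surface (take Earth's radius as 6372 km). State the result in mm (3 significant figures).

Vinos: ice volume = 1.16×10^4 km² × 649 m = 7528 km³; 7528 × (917/1001) = 6897 km³ of water.
Spread over 3.48×10^14 m² of ocean, Δh = 6.897×10^12 / 3.48×10^14 = 0.0198 m = 19.8 mm.

≈ 19.8 mm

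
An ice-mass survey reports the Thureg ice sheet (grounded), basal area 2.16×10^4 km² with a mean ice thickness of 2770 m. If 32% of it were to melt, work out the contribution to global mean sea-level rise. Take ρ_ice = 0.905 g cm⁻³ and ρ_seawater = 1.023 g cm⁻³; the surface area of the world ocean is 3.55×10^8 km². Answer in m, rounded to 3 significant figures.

Thureg: ice volume = 2.16×10^4 km² × 2770 m = 5.983×10^4 km³; 0.32 × 5.983×10^4 × (905/1023) = 1.694×10^4 km³ of water.
Spread over 3.55×10^14 m² of ocean, Δh = 1.694×10^13 / 3.55×10^14 = 0.0477 m.

≈ 0.0477 m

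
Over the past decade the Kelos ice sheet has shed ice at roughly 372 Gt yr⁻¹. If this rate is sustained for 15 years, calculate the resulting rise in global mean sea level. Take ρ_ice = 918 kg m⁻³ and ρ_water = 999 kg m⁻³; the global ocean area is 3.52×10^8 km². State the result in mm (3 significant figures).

≈ 15.9 mm

Total mass lost = 372 Gt/yr × 15 yr = 5580 Gt = 5.580×10^15 kg.
ρ_w = 999 kg m⁻³, so water volume = 5.580×10^15 / 999 = 5.586×10^12 m³.
Δh = 5.586×10^12 / 3.52×10^14 = 0.0159 m = 15.9 mm.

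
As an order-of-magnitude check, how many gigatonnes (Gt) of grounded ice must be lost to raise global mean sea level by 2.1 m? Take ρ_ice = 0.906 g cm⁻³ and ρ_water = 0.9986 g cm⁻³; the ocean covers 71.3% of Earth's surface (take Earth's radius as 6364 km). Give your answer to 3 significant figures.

Required water volume = Δh × A = 2.1 m × 3.63×10^14 m² = 7.620×10^14 m³.
ρ_w = 0.9986 g cm⁻³ = 998.6 kg m⁻³, so the mass of water = 7.620×10^14 m³ × 998.6 kg m⁻³ = 7.610×10^17 kg = 7.61×10^5 Gt (and the same mass of ice, by conservation).

≈ 7.61×10^5 Gt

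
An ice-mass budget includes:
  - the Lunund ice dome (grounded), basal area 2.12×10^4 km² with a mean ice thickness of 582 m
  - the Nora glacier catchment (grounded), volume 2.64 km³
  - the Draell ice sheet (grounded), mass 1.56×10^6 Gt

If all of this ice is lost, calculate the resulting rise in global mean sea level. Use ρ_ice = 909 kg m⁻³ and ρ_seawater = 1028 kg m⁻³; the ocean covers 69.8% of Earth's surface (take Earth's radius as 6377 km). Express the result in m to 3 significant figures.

≈ 4.28 m

Lunund: ice volume = 2.12×10^4 km² × 582 m = 1.234×10^4 km³; 1.234×10^4 × (909/1028) = 1.091×10^4 km³ of water.
Nora: 2.64 km³ × (909/1028) = 2.334 km³ of water.
Draell: 1.56×10^6 Gt = 1.560×10^18 kg; dividing by ρ_w = 1028 kg m⁻³ gives 1.518×10^15 m³ of water.
Total added water ≈ 1.528×10^15 m³ over 3.57×10^14 m² → Δh = 4.28 m.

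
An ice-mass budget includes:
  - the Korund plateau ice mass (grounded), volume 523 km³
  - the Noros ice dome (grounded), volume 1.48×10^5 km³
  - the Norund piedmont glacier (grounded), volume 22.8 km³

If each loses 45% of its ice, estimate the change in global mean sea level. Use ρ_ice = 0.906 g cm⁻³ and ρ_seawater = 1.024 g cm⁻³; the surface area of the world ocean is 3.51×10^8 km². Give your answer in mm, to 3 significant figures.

≈ 168 mm

Korund: 0.45 × 523 km³ × (906/1024) = 208.2 km³ of water.
Noros: 0.45 × 1.48×10^5 km³ × (906/1024) = 5.893×10^4 km³ of water.
Norund: 0.45 × 22.8 km³ × (906/1024) = 9.078 km³ of water.
Total added water ≈ 5.914×10^13 m³ over 3.51×10^14 m² → Δh = 0.168 m = 168 mm.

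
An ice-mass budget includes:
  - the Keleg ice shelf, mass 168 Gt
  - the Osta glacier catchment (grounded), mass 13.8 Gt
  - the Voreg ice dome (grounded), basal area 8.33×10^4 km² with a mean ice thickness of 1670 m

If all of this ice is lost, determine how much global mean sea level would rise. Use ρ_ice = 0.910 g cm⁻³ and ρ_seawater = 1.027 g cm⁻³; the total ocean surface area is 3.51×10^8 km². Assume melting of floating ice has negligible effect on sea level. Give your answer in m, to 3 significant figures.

≈ 0.351 m

The Keleg ice shelf is floating and already displaces its own weight of water, so its melt adds essentially nothing to sea level.
Osta: 13.8 Gt = 1.380×10^13 kg; dividing by ρ_w = 1.027 g cm⁻³ = 1027 kg m⁻³ gives 1.344×10^10 m³ of water.
Voreg: ice volume = 8.33×10^4 km² × 1670 m = 1.391×10^5 km³; 1.391×10^5 × (910/1027) = 1.233×10^5 km³ of water.
Total added water ≈ 1.233×10^14 m³ over 3.51×10^14 m² → Δh = 0.351 m.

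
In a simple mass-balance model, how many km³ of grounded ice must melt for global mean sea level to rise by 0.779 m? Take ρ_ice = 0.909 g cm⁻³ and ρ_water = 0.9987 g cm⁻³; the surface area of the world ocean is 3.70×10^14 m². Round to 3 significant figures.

Required water volume = Δh × A = 0.779 m × 3.70×10^14 m² = 2.882×10^14 m³ = 2.882×10^5 km³.
Ice volume = water volume × ρ_w/ρ_ice = 2.882×10^5 × 998.7/909 = 3.17×10^5 km³.

≈ 3.17×10^5 km³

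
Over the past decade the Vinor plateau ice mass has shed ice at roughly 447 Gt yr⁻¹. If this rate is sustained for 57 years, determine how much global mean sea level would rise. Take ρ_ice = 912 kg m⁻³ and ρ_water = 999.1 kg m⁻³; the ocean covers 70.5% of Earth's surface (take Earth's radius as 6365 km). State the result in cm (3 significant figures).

Total mass lost = 447 Gt/yr × 57 yr = 2.548×10^4 Gt = 2.548×10^16 kg.
ρ_w = 999.1 kg m⁻³, so water volume = 2.548×10^16 / 999.1 = 2.550×10^13 m³.
Δh = 2.550×10^13 / 3.59×10^14 = 0.0711 m = 7.11 cm.

≈ 7.11 cm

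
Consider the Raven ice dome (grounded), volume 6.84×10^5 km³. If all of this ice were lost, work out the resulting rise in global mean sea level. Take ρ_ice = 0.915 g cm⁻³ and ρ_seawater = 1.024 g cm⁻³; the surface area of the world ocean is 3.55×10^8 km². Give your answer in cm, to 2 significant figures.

Raven: 6.84×10^5 km³ × (915/1024) = 6.112×10^5 km³ of water.
Spread over 3.55×10^14 m² of ocean, Δh = 6.112×10^14 / 3.55×10^14 = 1.72 m = 170 cm.

≈ 170 cm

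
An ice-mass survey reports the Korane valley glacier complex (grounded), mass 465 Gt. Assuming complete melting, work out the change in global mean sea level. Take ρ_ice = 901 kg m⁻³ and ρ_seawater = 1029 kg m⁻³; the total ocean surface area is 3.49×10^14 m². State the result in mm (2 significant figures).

≈ 1.3 mm

Korane: 465 Gt = 4.650×10^14 kg; dividing by ρ_w = 1029 kg m⁻³ gives 4.519×10^11 m³ of water.
Spread over 3.49×10^14 m² of ocean, Δh = 4.519×10^11 / 3.49×10^14 = 1.29×10^-3 m = 1.3 mm.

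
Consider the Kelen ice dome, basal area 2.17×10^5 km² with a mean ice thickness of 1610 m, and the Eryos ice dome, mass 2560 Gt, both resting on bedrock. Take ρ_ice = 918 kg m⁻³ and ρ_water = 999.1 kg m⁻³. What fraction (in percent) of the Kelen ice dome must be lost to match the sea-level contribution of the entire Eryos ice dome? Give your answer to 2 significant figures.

≈ 0.80 %

Equal sea-level rise means equal mass of meltwater, i.e. equal mass of ice lost.
Ice mass of Eryos: 2.560×10^15 kg; ice mass of Kelen: 3.207×10^17 kg.
Fraction required = 2.560×10^15 / 3.207×10^17 = 7.98×10^-3 → 0.80 %.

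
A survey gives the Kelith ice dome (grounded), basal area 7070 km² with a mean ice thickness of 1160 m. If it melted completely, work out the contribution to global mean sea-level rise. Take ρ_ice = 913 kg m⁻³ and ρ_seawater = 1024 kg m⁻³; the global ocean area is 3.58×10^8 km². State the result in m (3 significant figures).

Kelith: ice volume = 7070 km² × 1160 m = 8201 km³; 8201 × (913/1024) = 7312 km³ of water.
Spread over 3.58×10^14 m² of ocean, Δh = 7.312×10^12 / 3.58×10^14 = 0.0204 m.

≈ 0.0204 m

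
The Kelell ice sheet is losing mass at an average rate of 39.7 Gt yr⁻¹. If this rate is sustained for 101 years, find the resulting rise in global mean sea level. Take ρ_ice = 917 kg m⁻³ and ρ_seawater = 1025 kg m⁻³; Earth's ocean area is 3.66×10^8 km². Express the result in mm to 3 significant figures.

≈ 10.7 mm

Total mass lost = 39.7 Gt/yr × 101 yr = 4010 Gt = 4.010×10^15 kg.
ρ_w = 1025 kg m⁻³, so water volume = 4.010×10^15 / 1025 = 3.912×10^12 m³.
Δh = 3.912×10^12 / 3.66×10^14 = 0.0107 m = 10.7 mm.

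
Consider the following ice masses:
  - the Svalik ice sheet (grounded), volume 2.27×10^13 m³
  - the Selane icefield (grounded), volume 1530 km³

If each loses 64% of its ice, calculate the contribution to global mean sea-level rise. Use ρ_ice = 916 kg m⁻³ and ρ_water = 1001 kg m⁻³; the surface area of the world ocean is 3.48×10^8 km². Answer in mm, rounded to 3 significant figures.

Svalik: 0.64 × 2.27×10^13 m³ × (916/1001) = 1.329×10^13 m³ of water.
Selane: 0.64 × 1530 km³ × (916/1001) = 896.1 km³ of water.
Total added water ≈ 1.419×10^13 m³ over 3.48×10^14 m² → Δh = 0.0408 m = 40.8 mm.

≈ 40.8 mm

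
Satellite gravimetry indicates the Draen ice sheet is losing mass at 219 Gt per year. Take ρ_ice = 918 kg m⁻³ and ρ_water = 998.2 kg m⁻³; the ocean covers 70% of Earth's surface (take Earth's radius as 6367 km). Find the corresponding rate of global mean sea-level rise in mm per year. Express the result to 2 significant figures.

≈ 0.62 mm/yr

ρ_w = 998.2 kg m⁻³. Annual water volume added = 219 Gt / ρ_w = 2.190×10^14 kg / 998.2 kg m⁻³ = 2.194×10^11 m³.
Δh per year = 2.194×10^11 / 3.57×10^14 = 6.15×10^-4 m = 0.62 mm.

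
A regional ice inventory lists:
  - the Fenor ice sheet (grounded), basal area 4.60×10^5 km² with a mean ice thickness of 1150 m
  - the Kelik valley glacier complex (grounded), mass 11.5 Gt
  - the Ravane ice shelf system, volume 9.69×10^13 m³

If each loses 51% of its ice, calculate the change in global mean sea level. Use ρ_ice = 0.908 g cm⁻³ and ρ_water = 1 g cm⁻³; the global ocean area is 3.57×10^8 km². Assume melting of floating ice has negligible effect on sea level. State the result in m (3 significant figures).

Fenor: ice volume = 4.60×10^5 km² × 1150 m = 5.290×10^5 km³; 0.51 × 5.290×10^5 × (908/1000) = 2.450×10^5 km³ of water.
Kelik: 0.51 × 11.5 Gt = 5.865×10^12 kg; dividing by ρ_w = 1 g cm⁻³ = 1000 kg m⁻³ gives 5.865×10^9 m³ of water.
The Ravane ice shelf system is floating and already displaces its own weight of water, so its melt adds essentially nothing to sea level.
Total added water ≈ 2.450×10^14 m³ over 3.57×10^14 m² → Δh = 0.686 m.

≈ 0.686 m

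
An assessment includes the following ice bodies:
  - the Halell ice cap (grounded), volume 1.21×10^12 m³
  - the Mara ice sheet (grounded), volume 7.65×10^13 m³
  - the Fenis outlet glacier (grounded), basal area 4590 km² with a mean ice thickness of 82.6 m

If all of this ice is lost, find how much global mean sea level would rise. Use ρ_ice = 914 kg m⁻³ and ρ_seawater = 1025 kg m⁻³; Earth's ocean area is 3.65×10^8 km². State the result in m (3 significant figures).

≈ 0.191 m

Halell: 1.21×10^12 m³ × (914/1025) = 1.079×10^12 m³ of water.
Mara: 7.65×10^13 m³ × (914/1025) = 6.822×10^13 m³ of water.
Fenis: ice volume = 4590 km² × 82.6 m = 379.1 km³; 379.1 × (914/1025) = 338.1 km³ of water.
Total added water ≈ 6.963×10^13 m³ over 3.65×10^14 m² → Δh = 0.191 m.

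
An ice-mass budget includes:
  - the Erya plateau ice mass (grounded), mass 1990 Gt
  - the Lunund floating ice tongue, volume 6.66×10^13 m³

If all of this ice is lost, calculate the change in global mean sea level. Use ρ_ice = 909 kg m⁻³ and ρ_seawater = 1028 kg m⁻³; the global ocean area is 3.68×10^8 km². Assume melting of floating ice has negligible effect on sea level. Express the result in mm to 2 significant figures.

Erya: 1990 Gt = 1.990×10^15 kg; dividing by ρ_w = 1028 kg m⁻³ gives 1.936×10^12 m³ of water.
The Lunund floating ice tongue is floating and already displaces its own weight of water, so its melt adds essentially nothing to sea level.
Total added water ≈ 1.936×10^12 m³ over 3.68×10^14 m² → Δh = 5.26×10^-3 m = 5.3 mm.

≈ 5.3 mm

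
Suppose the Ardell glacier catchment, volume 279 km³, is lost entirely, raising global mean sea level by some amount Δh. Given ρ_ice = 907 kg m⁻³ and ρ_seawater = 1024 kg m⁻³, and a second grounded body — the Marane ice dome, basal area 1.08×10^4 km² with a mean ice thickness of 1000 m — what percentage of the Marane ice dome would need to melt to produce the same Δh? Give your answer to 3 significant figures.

Equal sea-level rise means equal mass of meltwater, i.e. equal mass of ice lost.
Ice mass of Ardell: 2.531×10^14 kg; ice mass of Marane: 9.796×10^15 kg.
Fraction required = 2.531×10^14 / 9.796×10^15 = 0.0258 → 2.58 %.

≈ 2.58 %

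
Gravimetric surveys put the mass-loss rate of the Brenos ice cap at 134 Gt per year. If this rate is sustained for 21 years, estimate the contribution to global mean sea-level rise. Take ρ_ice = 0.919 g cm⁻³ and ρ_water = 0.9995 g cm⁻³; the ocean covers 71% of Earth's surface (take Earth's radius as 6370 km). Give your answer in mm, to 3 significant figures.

≈ 7.78 mm

Total mass lost = 134 Gt/yr × 21 yr = 2814 Gt = 2.814×10^15 kg.
ρ_w = 0.9995 g cm⁻³ = 999.5 kg m⁻³, so water volume = 2.814×10^15 / 999.5 = 2.815×10^12 m³.
Δh = 2.815×10^12 / 3.62×10^14 = 7.78×10^-3 m = 7.78 mm.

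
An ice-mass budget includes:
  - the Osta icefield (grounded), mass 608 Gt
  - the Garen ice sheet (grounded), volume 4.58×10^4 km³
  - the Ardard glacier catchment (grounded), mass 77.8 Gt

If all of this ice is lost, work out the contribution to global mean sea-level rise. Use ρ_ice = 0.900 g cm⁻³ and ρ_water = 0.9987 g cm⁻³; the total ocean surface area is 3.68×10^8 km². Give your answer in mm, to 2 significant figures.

≈ 110 mm

Osta: 608 Gt = 6.080×10^14 kg; dividing by ρ_w = 0.9987 g cm⁻³ = 998.7 kg m⁻³ gives 6.088×10^11 m³ of water.
Garen: 4.58×10^4 km³ × (900/998.7) = 4.127×10^4 km³ of water.
Ardard: 77.8 Gt = 7.780×10^13 kg; dividing by ρ_w = 998.7 kg m⁻³ gives 7.790×10^10 m³ of water.
Total added water ≈ 4.196×10^13 m³ over 3.68×10^14 m² → Δh = 0.114 m = 110 mm.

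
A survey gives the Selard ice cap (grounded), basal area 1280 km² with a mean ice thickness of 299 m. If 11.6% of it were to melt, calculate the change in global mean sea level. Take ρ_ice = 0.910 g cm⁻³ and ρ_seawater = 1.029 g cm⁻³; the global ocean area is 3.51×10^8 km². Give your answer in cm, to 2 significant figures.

Selard: ice volume = 1280 km² × 299 m = 382.7 km³; 0.116 × 382.7 × (910/1029) = 39.26 km³ of water.
Spread over 3.51×10^14 m² of ocean, Δh = 3.926×10^10 / 3.51×10^14 = 1.12×10^-4 m = 0.011 cm.

≈ 0.011 cm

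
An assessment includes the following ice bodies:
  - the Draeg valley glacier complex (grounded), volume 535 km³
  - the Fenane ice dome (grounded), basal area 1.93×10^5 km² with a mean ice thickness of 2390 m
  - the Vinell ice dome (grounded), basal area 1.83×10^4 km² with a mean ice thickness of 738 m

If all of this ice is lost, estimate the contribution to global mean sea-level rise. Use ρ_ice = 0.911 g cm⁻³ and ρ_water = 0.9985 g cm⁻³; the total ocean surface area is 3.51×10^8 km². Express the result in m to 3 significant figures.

≈ 1.24 m

Draeg: 535 km³ × (911/998.5) = 488.1 km³ of water.
Fenane: ice volume = 1.93×10^5 km² × 2390 m = 4.613×10^5 km³; 4.613×10^5 × (911/998.5) = 4.208×10^5 km³ of water.
Vinell: ice volume = 1.83×10^4 km² × 738 m = 1.351×10^4 km³; 1.351×10^4 × (911/998.5) = 1.232×10^4 km³ of water.
Total added water ≈ 4.337×10^14 m³ over 3.51×10^14 m² → Δh = 1.24 m.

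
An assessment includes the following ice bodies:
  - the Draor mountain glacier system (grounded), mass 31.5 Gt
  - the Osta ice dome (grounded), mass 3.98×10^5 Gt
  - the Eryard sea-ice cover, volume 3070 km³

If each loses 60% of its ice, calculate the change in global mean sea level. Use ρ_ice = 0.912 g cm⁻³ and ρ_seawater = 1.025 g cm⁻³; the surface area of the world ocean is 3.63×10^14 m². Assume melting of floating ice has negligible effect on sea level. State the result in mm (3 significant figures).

≈ 642 mm

Draor: 0.6 × 31.5 Gt = 1.890×10^13 kg; dividing by ρ_w = 1.025 g cm⁻³ = 1025 kg m⁻³ gives 1.844×10^10 m³ of water.
Osta: 0.6 × 3.98×10^5 Gt = 2.388×10^17 kg; dividing by ρ_w = 1025 kg m⁻³ gives 2.330×10^14 m³ of water.
The Eryard sea-ice cover is floating and already displaces its own weight of water, so its melt adds essentially nothing to sea level.
Total added water ≈ 2.330×10^14 m³ over 3.63×10^14 m² → Δh = 0.642 m = 642 mm.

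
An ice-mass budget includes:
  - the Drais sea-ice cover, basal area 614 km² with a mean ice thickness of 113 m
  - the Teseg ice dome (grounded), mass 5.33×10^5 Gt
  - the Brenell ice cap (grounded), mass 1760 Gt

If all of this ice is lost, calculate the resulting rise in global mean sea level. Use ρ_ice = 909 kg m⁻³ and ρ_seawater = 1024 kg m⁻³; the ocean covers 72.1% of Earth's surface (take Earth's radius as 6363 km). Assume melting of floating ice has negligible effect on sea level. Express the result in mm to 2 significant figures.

≈ 1400 mm

The Drais sea-ice cover is floating and already displaces its own weight of water, so its melt adds essentially nothing to sea level.
Teseg: 5.33×10^5 Gt = 5.330×10^17 kg; dividing by ρ_w = 1024 kg m⁻³ gives 5.205×10^14 m³ of water.
Brenell: 1760 Gt = 1.760×10^15 kg; dividing by ρ_w = 1024 kg m⁻³ gives 1.719×10^12 m³ of water.
Total added water ≈ 5.222×10^14 m³ over 3.67×10^14 m² → Δh = 1.42 m = 1400 mm.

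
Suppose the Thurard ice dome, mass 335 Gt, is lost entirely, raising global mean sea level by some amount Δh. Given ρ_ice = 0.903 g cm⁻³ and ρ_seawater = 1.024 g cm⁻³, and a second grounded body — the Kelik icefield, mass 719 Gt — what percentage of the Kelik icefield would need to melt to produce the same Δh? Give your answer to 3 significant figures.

Equal sea-level rise means equal mass of meltwater, i.e. equal mass of ice lost.
Ice mass of Thurard: 3.350×10^14 kg; ice mass of Kelik: 7.190×10^14 kg.
Fraction required = 3.350×10^14 / 7.190×10^14 = 0.466 → 46.6 %.

≈ 46.6 %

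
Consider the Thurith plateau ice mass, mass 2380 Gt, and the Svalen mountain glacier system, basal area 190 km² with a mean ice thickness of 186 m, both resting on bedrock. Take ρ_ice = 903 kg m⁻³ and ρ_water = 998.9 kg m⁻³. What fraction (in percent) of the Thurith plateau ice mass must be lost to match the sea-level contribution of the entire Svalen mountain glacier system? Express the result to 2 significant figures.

≈ 1.3 %

Equal sea-level rise means equal mass of meltwater, i.e. equal mass of ice lost.
Ice mass of Svalen: 3.191×10^13 kg; ice mass of Thurith: 2.380×10^15 kg.
Fraction required = 3.191×10^13 / 2.380×10^15 = 0.0134 → 1.3 %.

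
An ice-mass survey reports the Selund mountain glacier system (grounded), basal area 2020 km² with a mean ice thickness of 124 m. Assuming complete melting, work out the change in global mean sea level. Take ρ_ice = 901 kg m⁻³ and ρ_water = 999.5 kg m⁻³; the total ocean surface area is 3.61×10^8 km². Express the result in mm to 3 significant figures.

≈ 0.625 mm

Selund: ice volume = 2020 km² × 124 m = 250.5 km³; 250.5 × (901/999.5) = 225.8 km³ of water.
Spread over 3.61×10^14 m² of ocean, Δh = 2.258×10^11 / 3.61×10^14 = 6.25×10^-4 m = 0.625 mm.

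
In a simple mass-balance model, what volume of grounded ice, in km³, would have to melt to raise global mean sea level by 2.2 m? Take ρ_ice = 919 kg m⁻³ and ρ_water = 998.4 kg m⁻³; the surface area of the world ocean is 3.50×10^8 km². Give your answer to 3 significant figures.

Required water volume = Δh × A = 2.2 m × 3.50×10^14 m² = 7.700×10^14 m³ = 7.700×10^5 km³.
Ice volume = water volume × ρ_w/ρ_ice = 7.700×10^5 × 998.4/919 = 8.37×10^5 km³.

≈ 8.37×10^5 km³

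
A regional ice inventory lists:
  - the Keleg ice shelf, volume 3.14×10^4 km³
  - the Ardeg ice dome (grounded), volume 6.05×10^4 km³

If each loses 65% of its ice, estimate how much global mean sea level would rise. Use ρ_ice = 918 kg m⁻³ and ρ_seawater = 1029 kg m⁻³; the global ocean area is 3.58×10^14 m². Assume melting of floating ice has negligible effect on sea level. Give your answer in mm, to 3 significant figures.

The Keleg ice shelf is floating and already displaces its own weight of water, so its melt adds essentially nothing to sea level.
Ardeg: 0.65 × 6.05×10^4 km³ × (918/1029) = 3.508×10^4 km³ of water.
Total added water ≈ 3.508×10^13 m³ over 3.58×10^14 m² → Δh = 0.0980 m = 98.0 mm.

≈ 98.0 mm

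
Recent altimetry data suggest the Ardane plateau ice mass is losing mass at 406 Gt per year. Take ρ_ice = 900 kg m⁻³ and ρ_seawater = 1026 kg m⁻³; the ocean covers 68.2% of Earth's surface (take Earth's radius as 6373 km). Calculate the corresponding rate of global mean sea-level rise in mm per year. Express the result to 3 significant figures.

ρ_w = 1026 kg m⁻³. Annual water volume added = 406 Gt / ρ_w = 4.060×10^14 kg / 1026 kg m⁻³ = 3.957×10^11 m³.
Δh per year = 3.957×10^11 / 3.48×10^14 = 1.14×10^-3 m = 1.14 mm.

≈ 1.14 mm/yr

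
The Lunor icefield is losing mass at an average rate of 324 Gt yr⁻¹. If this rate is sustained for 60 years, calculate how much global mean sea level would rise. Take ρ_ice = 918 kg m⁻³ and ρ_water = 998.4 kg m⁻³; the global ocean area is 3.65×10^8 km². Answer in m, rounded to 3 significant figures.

≈ 0.0533 m

Total mass lost = 324 Gt/yr × 60 yr = 1.944×10^4 Gt = 1.944×10^16 kg.
ρ_w = 998.4 kg m⁻³, so water volume = 1.944×10^16 / 998.4 = 1.947×10^13 m³.
Δh = 1.947×10^13 / 3.65×10^14 = 0.0533 m.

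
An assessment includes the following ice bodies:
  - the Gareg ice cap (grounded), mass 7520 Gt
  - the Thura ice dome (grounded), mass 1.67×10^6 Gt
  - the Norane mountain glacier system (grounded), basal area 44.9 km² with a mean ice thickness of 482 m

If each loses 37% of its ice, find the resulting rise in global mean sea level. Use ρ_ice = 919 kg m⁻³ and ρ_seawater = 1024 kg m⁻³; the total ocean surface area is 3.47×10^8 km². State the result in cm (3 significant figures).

≈ 175 cm

Gareg: 0.37 × 7520 Gt = 2.782×10^15 kg; dividing by ρ_w = 1024 kg m⁻³ gives 2.717×10^12 m³ of water.
Thura: 0.37 × 1.67×10^6 Gt = 6.179×10^17 kg; dividing by ρ_w = 1024 kg m⁻³ gives 6.034×10^14 m³ of water.
Norane: ice volume = 44.9 km² × 482 m = 21.64 km³; 0.37 × 21.64 × (919/1024) = 7.186 km³ of water.
Total added water ≈ 6.061×10^14 m³ over 3.47×10^14 m² → Δh = 1.75 m = 175 cm.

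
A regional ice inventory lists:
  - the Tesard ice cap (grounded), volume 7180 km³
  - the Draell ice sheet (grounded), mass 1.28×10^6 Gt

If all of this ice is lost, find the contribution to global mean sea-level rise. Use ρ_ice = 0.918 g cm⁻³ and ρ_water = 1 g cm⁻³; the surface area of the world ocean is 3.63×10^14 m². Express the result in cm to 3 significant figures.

Tesard: 7180 km³ × (918/1000) = 6591 km³ of water.
Draell: 1.28×10^6 Gt = 1.280×10^18 kg; dividing by ρ_w = 1 g cm⁻³ = 1000 kg m⁻³ gives 1.280×10^15 m³ of water.
Total added water ≈ 1.287×10^15 m³ over 3.63×10^14 m² → Δh = 3.54 m = 354 cm.

≈ 354 cm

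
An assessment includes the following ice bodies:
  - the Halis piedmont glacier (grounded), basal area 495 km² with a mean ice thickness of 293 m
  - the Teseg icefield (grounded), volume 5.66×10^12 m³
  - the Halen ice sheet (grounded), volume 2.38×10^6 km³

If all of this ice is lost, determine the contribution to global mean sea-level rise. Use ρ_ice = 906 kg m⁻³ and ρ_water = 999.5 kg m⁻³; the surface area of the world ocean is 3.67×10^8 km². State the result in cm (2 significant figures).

Halis: ice volume = 495 km² × 293 m = 145.0 km³; 145.0 × (906/999.5) = 131.5 km³ of water.
Teseg: 5.66×10^12 m³ × (906/999.5) = 5.131×10^12 m³ of water.
Halen: 2.38×10^6 km³ × (906/999.5) = 2.157×10^6 km³ of water.
Total added water ≈ 2.163×10^15 m³ over 3.67×10^14 m² → Δh = 5.89 m = 590 cm.

≈ 590 cm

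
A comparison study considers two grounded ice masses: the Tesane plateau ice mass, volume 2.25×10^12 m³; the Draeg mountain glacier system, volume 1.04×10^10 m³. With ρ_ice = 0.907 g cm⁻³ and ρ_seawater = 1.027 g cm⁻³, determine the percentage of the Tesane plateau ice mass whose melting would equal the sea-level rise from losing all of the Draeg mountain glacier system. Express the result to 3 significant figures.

≈ 0.462 %

Equal sea-level rise means equal mass of meltwater, i.e. equal mass of ice lost.
Ice mass of Draeg: 9.433×10^12 kg; ice mass of Tesane: 2.041×10^15 kg.
Fraction required = 9.433×10^12 / 2.041×10^15 = 4.62×10^-3 → 0.462 %.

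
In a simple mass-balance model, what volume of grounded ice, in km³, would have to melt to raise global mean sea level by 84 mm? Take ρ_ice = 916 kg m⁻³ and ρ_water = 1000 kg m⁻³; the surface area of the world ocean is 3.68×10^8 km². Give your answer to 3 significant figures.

≈ 3.37×10^4 km³

Required water volume = Δh × A = 0.084 m × 3.68×10^14 m² = 3.091×10^13 m³ = 3.091×10^4 km³.
Ice volume = water volume × ρ_w/ρ_ice = 3.091×10^4 × 1000/916 = 3.37×10^4 km³.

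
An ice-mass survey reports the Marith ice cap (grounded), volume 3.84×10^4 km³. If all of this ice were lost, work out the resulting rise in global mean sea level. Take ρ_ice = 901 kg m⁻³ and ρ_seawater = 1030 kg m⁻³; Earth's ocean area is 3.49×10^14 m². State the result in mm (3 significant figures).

≈ 96.2 mm

Marith: 3.84×10^4 km³ × (901/1030) = 3.359×10^4 km³ of water.
Spread over 3.49×10^14 m² of ocean, Δh = 3.359×10^13 / 3.49×10^14 = 0.0962 m = 96.2 mm.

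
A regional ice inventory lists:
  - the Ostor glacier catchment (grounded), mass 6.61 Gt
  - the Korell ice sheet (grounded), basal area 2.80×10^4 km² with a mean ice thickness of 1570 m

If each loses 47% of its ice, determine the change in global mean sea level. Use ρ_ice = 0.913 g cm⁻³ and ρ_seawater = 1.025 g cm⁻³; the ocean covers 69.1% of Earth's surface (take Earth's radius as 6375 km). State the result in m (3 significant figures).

≈ 0.0522 m

Ostor: 0.47 × 6.61 Gt = 3.107×10^12 kg; dividing by ρ_w = 1.025 g cm⁻³ = 1025 kg m⁻³ gives 3.031×10^9 m³ of water.
Korell: ice volume = 2.80×10^4 km² × 1570 m = 4.396×10^4 km³; 0.47 × 4.396×10^4 × (913/1025) = 1.840×10^4 km³ of water.
Total added water ≈ 1.841×10^13 m³ over 3.53×10^14 m² → Δh = 0.0522 m.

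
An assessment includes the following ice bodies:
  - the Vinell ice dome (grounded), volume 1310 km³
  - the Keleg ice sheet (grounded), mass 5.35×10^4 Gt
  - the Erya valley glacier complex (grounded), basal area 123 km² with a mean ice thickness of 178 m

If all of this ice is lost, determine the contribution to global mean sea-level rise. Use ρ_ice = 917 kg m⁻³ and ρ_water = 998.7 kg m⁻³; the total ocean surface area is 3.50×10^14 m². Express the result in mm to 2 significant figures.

≈ 160 mm

Vinell: 1310 km³ × (917/998.7) = 1203 km³ of water.
Keleg: 5.35×10^4 Gt = 5.350×10^16 kg; dividing by ρ_w = 998.7 kg m⁻³ gives 5.357×10^13 m³ of water.
Erya: ice volume = 123 km² × 178 m = 21.89 km³; 21.89 × (917/998.7) = 20.10 km³ of water.
Total added water ≈ 5.479×10^13 m³ over 3.50×10^14 m² → Δh = 0.157 m = 160 mm.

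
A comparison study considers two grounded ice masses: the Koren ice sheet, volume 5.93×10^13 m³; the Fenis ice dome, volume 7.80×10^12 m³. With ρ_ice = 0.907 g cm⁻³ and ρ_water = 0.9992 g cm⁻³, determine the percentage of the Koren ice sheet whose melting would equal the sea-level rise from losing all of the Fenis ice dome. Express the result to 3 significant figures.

Equal sea-level rise means equal mass of meltwater, i.e. equal mass of ice lost.
Ice mass of Fenis: 7.075×10^15 kg; ice mass of Koren: 5.379×10^16 kg.
Fraction required = 7.075×10^15 / 5.379×10^16 = 0.132 → 13.2 %.

≈ 13.2 %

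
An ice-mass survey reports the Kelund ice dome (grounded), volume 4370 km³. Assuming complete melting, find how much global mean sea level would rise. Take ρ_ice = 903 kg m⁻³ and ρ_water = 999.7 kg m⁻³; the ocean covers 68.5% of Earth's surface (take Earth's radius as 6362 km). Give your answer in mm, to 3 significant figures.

Kelund: 4370 km³ × (903/999.7) = 3947 km³ of water.
Spread over 3.48×10^14 m² of ocean, Δh = 3.947×10^12 / 3.48×10^14 = 0.0113 m = 11.3 mm.

≈ 11.3 mm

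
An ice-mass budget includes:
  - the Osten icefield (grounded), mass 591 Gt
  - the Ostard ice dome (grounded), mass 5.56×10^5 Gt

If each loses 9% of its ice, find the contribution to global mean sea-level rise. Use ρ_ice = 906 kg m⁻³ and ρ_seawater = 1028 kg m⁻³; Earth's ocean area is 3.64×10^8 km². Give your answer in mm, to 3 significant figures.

≈ 134 mm

Osten: 0.09 × 591 Gt = 5.319×10^13 kg; dividing by ρ_w = 1028 kg m⁻³ gives 5.174×10^10 m³ of water.
Ostard: 0.09 × 5.56×10^5 Gt = 5.004×10^16 kg; dividing by ρ_w = 1028 kg m⁻³ gives 4.868×10^13 m³ of water.
Total added water ≈ 4.873×10^13 m³ over 3.64×10^14 m² → Δh = 0.134 m = 134 mm.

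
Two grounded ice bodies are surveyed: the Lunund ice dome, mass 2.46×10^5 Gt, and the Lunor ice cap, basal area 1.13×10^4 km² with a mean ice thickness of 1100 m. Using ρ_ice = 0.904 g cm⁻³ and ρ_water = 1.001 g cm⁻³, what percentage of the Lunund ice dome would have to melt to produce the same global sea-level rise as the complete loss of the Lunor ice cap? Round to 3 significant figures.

Equal sea-level rise means equal mass of meltwater, i.e. equal mass of ice lost.
Ice mass of Lunor: 1.124×10^16 kg; ice mass of Lunund: 2.460×10^17 kg.
Fraction required = 1.124×10^16 / 2.460×10^17 = 0.0457 → 4.57 %.

≈ 4.57 %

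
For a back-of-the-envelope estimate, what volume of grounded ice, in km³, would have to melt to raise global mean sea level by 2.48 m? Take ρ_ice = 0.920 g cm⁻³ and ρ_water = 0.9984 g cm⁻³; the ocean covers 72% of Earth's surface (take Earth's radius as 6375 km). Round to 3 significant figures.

Required water volume = Δh × A = 2.48 m × 3.68×10^14 m² = 9.119×10^14 m³ = 9.119×10^5 km³.
Ice volume = water volume × ρ_w/ρ_ice = 9.119×10^5 × 998.4/920 = 9.90×10^5 km³.

≈ 9.90×10^5 km³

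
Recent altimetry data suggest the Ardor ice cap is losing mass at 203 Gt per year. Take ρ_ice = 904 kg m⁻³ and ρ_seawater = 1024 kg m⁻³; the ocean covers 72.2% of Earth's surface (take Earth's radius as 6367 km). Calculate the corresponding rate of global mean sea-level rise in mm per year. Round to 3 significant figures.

ρ_w = 1024 kg m⁻³. Annual water volume added = 203 Gt / ρ_w = 2.030×10^14 kg / 1024 kg m⁻³ = 1.982×10^11 m³.
Δh per year = 1.982×10^11 / 3.68×10^14 = 5.39×10^-4 m = 0.539 mm.

≈ 0.539 mm/yr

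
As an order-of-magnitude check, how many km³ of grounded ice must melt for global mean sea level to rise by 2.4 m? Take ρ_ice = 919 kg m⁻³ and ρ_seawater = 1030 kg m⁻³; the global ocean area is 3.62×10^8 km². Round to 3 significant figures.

Required water volume = Δh × A = 2.4 m × 3.62×10^14 m² = 8.688×10^14 m³ = 8.688×10^5 km³.
Ice volume = water volume × ρ_w/ρ_ice = 8.688×10^5 × 1030/919 = 9.74×10^5 km³.

≈ 9.74×10^5 km³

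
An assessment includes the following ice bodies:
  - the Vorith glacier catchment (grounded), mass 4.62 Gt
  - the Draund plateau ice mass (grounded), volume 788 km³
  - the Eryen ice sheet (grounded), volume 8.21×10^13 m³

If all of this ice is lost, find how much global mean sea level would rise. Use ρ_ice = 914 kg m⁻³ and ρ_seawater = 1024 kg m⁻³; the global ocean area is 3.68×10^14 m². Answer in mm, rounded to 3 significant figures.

≈ 201 mm

Vorith: 4.62 Gt = 4.620×10^12 kg; dividing by ρ_w = 1024 kg m⁻³ gives 4.512×10^9 m³ of water.
Draund: 788 km³ × (914/1024) = 703.4 km³ of water.
Eryen: 8.21×10^13 m³ × (914/1024) = 7.328×10^13 m³ of water.
Total added water ≈ 7.399×10^13 m³ over 3.68×10^14 m² → Δh = 0.201 m = 201 mm.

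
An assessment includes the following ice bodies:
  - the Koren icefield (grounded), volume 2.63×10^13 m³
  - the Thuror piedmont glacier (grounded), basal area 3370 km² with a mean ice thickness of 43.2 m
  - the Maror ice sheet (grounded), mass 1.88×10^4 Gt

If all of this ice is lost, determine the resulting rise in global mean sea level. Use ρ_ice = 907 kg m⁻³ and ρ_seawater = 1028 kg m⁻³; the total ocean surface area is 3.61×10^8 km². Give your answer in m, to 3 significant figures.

≈ 0.115 m

Koren: 2.63×10^13 m³ × (907/1028) = 2.320×10^13 m³ of water.
Thuror: ice volume = 3370 km² × 43.2 m = 145.6 km³; 145.6 × (907/1028) = 128.4 km³ of water.
Maror: 1.88×10^4 Gt = 1.880×10^16 kg; dividing by ρ_w = 1028 kg m⁻³ gives 1.829×10^13 m³ of water.
Total added water ≈ 4.162×10^13 m³ over 3.61×10^14 m² → Δh = 0.115 m.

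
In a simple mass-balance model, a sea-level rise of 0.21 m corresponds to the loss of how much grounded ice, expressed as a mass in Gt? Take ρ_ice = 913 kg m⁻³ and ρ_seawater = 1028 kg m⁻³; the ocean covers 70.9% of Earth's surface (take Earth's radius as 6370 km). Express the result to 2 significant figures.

Required water volume = Δh × A = 0.21 m × 3.62×10^14 m² = 7.592×10^13 m³.
ρ_w = 1028 kg m⁻³, so the mass of water = 7.592×10^13 m³ × 1028 kg m⁻³ = 7.805×10^16 kg = 7.8×10^4 Gt (and the same mass of ice, by conservation).

≈ 7.8×10^4 Gt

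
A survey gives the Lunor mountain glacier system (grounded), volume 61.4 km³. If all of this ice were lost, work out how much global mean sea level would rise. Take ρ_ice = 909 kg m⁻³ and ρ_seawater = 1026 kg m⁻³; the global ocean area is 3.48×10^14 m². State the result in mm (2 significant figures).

Lunor: 61.4 km³ × (909/1026) = 54.40 km³ of water.
Spread over 3.48×10^14 m² of ocean, Δh = 5.440×10^10 / 3.48×10^14 = 1.56×10^-4 m = 0.16 mm.

≈ 0.16 mm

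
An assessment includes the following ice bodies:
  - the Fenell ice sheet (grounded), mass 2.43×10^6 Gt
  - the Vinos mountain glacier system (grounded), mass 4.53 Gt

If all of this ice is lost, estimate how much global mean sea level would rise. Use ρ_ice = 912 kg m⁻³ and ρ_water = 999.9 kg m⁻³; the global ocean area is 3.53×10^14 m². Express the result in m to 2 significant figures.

Fenell: 2.43×10^6 Gt = 2.430×10^18 kg; dividing by ρ_w = 999.9 kg m⁻³ gives 2.430×10^15 m³ of water.
Vinos: 4.53 Gt = 4.530×10^12 kg; dividing by ρ_w = 999.9 kg m⁻³ gives 4.530×10^9 m³ of water.
Total added water ≈ 2.430×10^15 m³ over 3.53×10^14 m² → Δh = 6.88 m.

≈ 6.9 m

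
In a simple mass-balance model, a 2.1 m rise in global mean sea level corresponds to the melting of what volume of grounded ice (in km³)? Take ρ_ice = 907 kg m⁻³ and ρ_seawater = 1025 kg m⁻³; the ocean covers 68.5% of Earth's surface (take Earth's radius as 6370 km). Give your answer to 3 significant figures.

≈ 8.29×10^5 km³

Required water volume = Δh × A = 2.1 m × 3.49×10^14 m² = 7.335×10^14 m³ = 7.335×10^5 km³.
Ice volume = water volume × ρ_w/ρ_ice = 7.335×10^5 × 1025/907 = 8.29×10^5 km³.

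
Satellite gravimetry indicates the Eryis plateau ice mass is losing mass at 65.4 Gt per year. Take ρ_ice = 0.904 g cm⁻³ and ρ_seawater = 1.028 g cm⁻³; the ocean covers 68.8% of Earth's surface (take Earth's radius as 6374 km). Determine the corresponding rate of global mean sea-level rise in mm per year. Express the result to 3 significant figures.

ρ_w = 1.028 g cm⁻³ = 1028 kg m⁻³. Annual water volume added = 65.4 Gt / ρ_w = 6.540×10^13 kg / 1028 kg m⁻³ = 6.362×10^10 m³.
Δh per year = 6.362×10^10 / 3.51×10^14 = 1.81×10^-4 m = 0.181 mm.

≈ 0.181 mm/yr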